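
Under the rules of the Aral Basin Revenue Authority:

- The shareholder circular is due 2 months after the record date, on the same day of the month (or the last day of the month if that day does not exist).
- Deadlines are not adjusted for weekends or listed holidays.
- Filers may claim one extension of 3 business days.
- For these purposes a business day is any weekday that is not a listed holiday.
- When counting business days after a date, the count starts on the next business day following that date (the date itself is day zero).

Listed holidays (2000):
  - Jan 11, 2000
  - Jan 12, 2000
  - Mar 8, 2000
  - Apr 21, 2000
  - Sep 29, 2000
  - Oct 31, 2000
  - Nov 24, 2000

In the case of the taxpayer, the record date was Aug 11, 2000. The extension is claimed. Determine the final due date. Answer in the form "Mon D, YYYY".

Oct 16, 2000

Moving 2 months forward from Aug 11, 2000 on the corresponding day gives Oct 11, 2000.
Oct 11, 2000 falls on a Wednesday. The rules make no weekend/holiday allowance, so it remains Oct 11, 2000.
The 3-business-day extension runs from Oct 11, 2000 to Oct 16, 2000.
Oct 16, 2000 is a Monday; no weekend or holiday adjustment applies.
So the filing is due Oct 16, 2000.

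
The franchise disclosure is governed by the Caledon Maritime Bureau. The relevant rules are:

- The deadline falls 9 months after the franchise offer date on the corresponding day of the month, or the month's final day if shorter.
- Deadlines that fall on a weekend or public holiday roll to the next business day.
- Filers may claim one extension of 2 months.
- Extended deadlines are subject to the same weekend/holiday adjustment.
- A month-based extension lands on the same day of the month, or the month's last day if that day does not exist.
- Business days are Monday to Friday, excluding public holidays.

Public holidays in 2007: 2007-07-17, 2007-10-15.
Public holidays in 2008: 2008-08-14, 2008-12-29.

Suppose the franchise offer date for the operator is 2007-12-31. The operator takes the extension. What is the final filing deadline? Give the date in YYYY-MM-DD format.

Moving 9 months forward from 2007-12-31 on the corresponding day gives 2008-09-30 (day 31 does not exist in September, so the month's last day is used).
2008-09-30 falls on a Tuesday, which is a business day, so no adjustment is needed.
Add 2 months to 2008-09-30: 2008-11-30.
2008-11-30 falls on a Sunday. Rolling to the next business day gives 2008-12-01, a Monday.
Deadline: 2008-12-01.

2008-12-01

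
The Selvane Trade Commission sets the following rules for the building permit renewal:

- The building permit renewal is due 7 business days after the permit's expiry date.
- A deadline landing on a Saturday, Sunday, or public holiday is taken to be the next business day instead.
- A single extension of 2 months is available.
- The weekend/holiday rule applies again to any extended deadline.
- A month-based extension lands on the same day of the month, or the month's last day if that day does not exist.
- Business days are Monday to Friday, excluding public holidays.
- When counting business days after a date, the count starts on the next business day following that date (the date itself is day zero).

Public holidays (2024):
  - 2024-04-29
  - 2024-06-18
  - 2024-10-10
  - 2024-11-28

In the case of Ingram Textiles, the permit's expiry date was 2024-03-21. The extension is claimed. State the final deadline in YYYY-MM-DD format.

2024-06-03

7 business days after 2024-03-21, excluding weekends and holidays, is 2024-04-01.
2024-04-01 falls on a Monday, which is a business day, so no adjustment is needed.
The 2 months extension carries 2024-04-01 to 2024-06-01.
2024-06-01 is a Saturday, so it moves to the next business day, 2024-06-03 (Monday).
So the filing is due 2024-06-03.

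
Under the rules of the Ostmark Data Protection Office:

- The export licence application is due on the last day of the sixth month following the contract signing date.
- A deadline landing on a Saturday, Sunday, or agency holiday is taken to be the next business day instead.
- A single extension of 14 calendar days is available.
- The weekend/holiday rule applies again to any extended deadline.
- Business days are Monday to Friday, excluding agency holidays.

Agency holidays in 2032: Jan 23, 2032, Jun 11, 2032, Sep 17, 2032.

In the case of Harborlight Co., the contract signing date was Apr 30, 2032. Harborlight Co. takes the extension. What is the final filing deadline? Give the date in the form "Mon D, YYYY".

6 months after Apr 30, 2032 falls in October 2032; the last day of that month is Oct 31, 2032.
Oct 31, 2032 is a Sunday; the next business day is Nov 1, 2032 (Monday).
With the 14-day extension, Nov 1, 2032 becomes Nov 15, 2032.
Nov 15, 2032 is a Monday and not a listed holiday, so it stands.
Deadline: Nov 15, 2032.

Nov 15, 2032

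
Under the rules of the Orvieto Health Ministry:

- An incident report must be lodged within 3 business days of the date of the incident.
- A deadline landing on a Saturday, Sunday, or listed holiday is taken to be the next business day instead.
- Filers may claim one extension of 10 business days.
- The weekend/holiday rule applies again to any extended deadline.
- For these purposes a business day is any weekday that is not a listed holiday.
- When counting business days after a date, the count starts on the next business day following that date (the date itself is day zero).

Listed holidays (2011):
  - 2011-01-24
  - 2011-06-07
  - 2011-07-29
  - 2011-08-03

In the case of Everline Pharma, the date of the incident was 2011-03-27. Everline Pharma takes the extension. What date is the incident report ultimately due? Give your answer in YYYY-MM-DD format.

2011-04-13

Counting 3 business days after 2011-03-27 (skipping weekends and listed holidays) reaches 2011-03-30.
2011-03-30 is a Wednesday and not a listed holiday, so it stands.
Applying the 10-business-day extension: 10 business days after 2011-03-30 is 2011-04-13.
2011-04-13 (Wednesday) is already a business day.
Deadline: 2011-04-13.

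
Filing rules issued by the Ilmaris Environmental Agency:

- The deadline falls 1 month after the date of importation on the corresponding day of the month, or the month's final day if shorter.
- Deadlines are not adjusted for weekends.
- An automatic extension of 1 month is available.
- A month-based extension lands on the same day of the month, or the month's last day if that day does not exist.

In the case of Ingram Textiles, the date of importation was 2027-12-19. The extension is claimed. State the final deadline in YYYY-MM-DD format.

1 month after 2027-12-19, on the same day of the month, is 2028-01-19.
2028-01-19 is a Wednesday; no weekend or holiday adjustment applies.
Add 1 month to 2028-01-19: 2028-02-19.
2028-02-19 is a Saturday; no weekend or holiday adjustment applies.
Deadline: 2028-02-19.

2028-02-19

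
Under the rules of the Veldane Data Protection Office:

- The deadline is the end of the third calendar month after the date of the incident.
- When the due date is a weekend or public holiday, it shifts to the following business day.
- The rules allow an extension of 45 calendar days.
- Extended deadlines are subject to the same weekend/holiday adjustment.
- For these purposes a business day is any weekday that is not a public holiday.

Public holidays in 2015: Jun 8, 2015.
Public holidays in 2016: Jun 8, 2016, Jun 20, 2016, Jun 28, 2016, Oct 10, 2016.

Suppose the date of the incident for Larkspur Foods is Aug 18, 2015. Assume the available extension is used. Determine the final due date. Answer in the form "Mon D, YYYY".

Jan 14, 2016

The third month after Aug 18, 2015 is November 2015, whose last day is Nov 30, 2015.
Nov 30, 2015 (Monday) is already a business day.
With the 45-day extension, Nov 30, 2015 becomes Jan 14, 2016.
Jan 14, 2016 is a Thursday and not a listed holiday, so it stands.
Deadline: Jan 14, 2016.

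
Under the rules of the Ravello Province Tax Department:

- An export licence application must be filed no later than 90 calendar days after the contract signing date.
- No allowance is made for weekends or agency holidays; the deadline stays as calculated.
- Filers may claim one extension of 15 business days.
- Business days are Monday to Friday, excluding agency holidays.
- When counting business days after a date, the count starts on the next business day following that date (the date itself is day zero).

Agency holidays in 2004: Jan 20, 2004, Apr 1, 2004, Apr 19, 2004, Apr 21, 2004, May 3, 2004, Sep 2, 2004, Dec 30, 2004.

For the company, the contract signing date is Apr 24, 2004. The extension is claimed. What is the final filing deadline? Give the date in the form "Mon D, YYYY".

90 calendar days after Apr 24, 2004 is Jul 23, 2004.
Jul 23, 2004 falls on a Friday. The rules make no weekend/holiday allowance, so it remains Jul 23, 2004.
The 15-business-day extension runs from Jul 23, 2004 to Aug 13, 2004.
Aug 13, 2004 is a Friday; no weekend or holiday adjustment applies.
Deadline: Aug 13, 2004.

Aug 13, 2004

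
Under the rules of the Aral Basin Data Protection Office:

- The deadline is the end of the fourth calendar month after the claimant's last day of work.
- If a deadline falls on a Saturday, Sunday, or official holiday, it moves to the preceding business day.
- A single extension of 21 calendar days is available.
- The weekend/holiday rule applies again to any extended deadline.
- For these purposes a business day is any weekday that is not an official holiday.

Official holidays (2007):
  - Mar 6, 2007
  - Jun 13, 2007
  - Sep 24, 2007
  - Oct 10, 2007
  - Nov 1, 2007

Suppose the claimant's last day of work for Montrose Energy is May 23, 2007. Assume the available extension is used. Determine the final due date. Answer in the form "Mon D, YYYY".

Oct 19, 2007

The fourth month after May 23, 2007 is September 2007, whose last day is Sep 30, 2007.
Sep 30, 2007 is a Sunday, so it moves to the preceding business day, Sep 28, 2007 (Friday).
The 21-calendar-day extension moves the deadline from Sep 28, 2007 to Oct 19, 2007.
Oct 19, 2007 (Friday) is already a business day.
Final deadline: Oct 19, 2007.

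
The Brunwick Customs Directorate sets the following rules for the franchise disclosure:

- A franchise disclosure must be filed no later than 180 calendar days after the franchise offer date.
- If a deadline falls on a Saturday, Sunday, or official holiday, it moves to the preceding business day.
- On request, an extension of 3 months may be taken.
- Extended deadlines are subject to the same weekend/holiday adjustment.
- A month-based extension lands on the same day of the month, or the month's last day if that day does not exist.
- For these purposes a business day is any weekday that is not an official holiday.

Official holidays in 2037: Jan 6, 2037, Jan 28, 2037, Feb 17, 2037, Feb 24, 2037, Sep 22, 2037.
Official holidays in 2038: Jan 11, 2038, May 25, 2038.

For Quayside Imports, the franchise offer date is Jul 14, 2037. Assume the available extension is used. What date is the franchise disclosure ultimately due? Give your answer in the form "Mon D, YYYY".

From Jul 14, 2037, 180 calendar days later is Jan 10, 2038.
Jan 10, 2038 falls on a Sunday. Rolling to the preceding business day gives Jan 8, 2038, a Friday.
The 3 months extension carries Jan 8, 2038 to Apr 8, 2038.
Apr 8, 2038 falls on a Thursday, which is a business day, so no adjustment is needed.
The final due date is Apr 8, 2038.

Apr 8, 2038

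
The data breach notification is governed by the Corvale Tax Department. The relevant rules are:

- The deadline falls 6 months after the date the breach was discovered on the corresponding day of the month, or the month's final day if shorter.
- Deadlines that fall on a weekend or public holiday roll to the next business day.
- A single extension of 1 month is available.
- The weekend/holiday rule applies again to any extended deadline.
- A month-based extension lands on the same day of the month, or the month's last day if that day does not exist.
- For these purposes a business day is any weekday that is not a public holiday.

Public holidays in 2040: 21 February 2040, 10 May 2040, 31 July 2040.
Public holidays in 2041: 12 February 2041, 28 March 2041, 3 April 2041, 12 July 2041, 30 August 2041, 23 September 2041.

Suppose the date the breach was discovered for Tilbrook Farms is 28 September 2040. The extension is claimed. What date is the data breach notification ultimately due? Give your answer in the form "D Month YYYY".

6 months from 28 September 2040 is 28 March 2041.
Because 28 March 2041 is a listed holiday, the deadline becomes 29 March 2041 (Friday).
The 1 month extension carries 29 March 2041 to 29 April 2041.
29 April 2041 (Monday) is already a business day.
Deadline: 29 April 2041.

29 April 2041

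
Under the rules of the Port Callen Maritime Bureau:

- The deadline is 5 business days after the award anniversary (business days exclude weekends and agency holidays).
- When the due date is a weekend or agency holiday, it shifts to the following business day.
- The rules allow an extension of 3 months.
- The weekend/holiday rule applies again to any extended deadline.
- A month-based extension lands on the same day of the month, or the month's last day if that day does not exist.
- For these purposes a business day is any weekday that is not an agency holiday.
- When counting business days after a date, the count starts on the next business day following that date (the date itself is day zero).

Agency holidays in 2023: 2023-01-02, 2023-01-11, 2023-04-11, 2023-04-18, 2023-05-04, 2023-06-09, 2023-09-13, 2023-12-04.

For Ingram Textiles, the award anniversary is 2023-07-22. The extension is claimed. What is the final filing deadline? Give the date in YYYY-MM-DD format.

2023-10-30

Counting 5 business days after 2023-07-22 (skipping weekends and listed holidays) reaches 2023-07-28.
2023-07-28 falls on a Friday, which is a business day, so no adjustment is needed.
The 3 months extension carries 2023-07-28 to 2023-10-28.
Because 2023-10-28 is a Saturday, the deadline becomes 2023-10-30 (Monday).
So the filing is due 2023-10-30.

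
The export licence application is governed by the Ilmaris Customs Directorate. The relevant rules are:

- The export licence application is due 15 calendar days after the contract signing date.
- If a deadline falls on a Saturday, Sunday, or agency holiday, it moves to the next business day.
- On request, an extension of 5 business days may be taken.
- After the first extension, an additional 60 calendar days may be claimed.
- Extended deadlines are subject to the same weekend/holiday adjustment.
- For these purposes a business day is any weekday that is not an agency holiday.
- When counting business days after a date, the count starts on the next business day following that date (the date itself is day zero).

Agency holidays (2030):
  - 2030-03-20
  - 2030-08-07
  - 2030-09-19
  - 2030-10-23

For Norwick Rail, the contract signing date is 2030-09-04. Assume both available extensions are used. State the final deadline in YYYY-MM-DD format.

2030-11-26

Adding 15 calendar days to 2030-09-04 gives 2030-09-19.
2030-09-19 is a listed holiday, so it moves to the next business day, 2030-09-20 (Friday).
Applying the 5-business-day extension: 5 business days after 2030-09-20 is 2030-09-27.
2030-09-27 is a Friday and not a listed holiday, so it stands.
Add the 60 calendar-day extension to 2030-09-27: 2030-11-26.
2030-11-26 falls on a Tuesday, which is a business day, so no adjustment is needed.
Deadline: 2030-11-26.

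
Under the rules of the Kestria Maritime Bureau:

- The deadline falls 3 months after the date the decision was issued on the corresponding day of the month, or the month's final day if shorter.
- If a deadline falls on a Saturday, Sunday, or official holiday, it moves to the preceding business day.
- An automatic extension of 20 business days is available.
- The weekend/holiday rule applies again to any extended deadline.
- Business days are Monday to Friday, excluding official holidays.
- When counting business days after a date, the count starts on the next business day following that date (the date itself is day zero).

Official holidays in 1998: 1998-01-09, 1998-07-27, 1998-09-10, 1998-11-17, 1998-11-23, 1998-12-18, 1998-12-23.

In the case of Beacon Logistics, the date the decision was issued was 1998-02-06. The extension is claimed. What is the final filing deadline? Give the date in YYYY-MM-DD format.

1998-06-03

3 months after 1998-02-06, on the same day of the month, is 1998-05-06.
Since 1998-05-06 is a Wednesday and not a holiday, the date is unchanged.
The 20-business-day extension runs from 1998-05-06 to 1998-06-03.
1998-06-03 (Wednesday) is already a business day.
Deadline: 1998-06-03.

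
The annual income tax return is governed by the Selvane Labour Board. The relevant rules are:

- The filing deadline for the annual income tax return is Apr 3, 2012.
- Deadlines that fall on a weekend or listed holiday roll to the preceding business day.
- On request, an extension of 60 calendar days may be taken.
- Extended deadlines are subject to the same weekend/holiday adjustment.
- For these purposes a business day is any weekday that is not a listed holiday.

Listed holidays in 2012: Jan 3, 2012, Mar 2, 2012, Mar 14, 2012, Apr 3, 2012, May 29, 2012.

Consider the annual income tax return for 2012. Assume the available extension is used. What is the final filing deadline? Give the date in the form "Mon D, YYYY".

The statutory due date is Apr 3, 2012.
Because Apr 3, 2012 is a listed holiday, the deadline becomes Apr 2, 2012 (Monday).
The 60-calendar-day extension moves the deadline from Apr 2, 2012 to Jun 1, 2012.
Jun 1, 2012 falls on a Friday, which is a business day, so no adjustment is needed.
The final due date is Jun 1, 2012.

Jun 1, 2012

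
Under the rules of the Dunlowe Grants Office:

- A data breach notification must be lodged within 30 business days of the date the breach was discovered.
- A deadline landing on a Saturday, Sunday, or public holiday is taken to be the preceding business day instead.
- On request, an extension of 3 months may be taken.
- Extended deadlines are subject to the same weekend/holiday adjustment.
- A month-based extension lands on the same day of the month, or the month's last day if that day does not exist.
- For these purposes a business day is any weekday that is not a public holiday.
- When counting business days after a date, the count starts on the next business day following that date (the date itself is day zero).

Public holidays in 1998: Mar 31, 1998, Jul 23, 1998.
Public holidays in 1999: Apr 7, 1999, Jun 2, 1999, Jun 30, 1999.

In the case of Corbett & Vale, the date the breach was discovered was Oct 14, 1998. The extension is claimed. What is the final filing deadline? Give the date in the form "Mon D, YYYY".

Counting 30 business days after Oct 14, 1998 (skipping weekends and listed holidays) reaches Nov 25, 1998.
Since Nov 25, 1998 is a Wednesday and not a holiday, the date is unchanged.
The 3 months extension carries Nov 25, 1998 to Feb 25, 1999.
Feb 25, 1999 is a Thursday and not a listed holiday, so it stands.
So the filing is due Feb 25, 1999.

Feb 25, 1999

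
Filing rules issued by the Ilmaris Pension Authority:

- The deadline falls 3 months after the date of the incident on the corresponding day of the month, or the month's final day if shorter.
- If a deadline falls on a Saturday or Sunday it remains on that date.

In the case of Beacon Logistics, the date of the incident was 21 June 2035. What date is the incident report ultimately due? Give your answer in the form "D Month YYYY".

Moving 3 months forward from 21 June 2035 on the corresponding day gives 21 September 2035.
21 September 2035 is a Friday; no weekend or holiday adjustment applies.
Final deadline: 21 September 2035.

21 September 2035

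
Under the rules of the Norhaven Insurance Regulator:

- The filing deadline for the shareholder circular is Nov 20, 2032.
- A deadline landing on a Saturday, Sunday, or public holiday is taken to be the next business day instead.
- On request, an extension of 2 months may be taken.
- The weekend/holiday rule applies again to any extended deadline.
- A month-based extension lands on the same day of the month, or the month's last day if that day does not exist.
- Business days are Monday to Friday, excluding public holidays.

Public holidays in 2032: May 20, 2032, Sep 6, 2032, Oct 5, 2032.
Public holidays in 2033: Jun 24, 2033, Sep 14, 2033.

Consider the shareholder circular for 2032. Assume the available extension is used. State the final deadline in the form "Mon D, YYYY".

Start from the fixed due date, Nov 20, 2032.
Nov 20, 2032 is a Saturday; the next business day is Nov 22, 2032 (Monday).
Applying the 2 months extension: 2 months after Nov 22, 2032 is Jan 22, 2033.
Jan 22, 2033 falls on a Saturday. Rolling to the next business day gives Jan 24, 2033, a Monday.
Deadline: Jan 24, 2033.

Jan 24, 2033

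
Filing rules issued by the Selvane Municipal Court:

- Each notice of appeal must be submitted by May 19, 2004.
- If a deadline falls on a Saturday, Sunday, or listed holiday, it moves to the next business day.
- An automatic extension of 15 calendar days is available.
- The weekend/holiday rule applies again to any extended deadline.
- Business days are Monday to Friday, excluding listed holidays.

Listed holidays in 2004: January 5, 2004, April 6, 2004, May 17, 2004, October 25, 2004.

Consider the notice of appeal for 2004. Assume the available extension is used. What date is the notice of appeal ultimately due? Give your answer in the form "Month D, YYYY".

June 3, 2004

The statutory due date is May 19, 2004.
May 19, 2004 falls on a Wednesday, which is a business day, so no adjustment is needed.
Add the 15 calendar-day extension to May 19, 2004: June 3, 2004.
June 3, 2004 (Thursday) is already a business day.
Final deadline: June 3, 2004.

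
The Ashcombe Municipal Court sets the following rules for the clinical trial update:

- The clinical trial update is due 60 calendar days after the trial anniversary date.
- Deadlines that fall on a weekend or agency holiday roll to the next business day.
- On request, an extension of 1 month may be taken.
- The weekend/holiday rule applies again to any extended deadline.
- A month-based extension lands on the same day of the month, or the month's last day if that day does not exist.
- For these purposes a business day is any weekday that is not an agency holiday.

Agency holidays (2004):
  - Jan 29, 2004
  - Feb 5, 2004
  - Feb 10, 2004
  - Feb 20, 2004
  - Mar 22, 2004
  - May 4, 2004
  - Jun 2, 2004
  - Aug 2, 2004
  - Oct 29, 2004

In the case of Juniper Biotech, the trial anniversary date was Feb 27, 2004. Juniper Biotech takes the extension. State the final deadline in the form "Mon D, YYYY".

May 27, 2004

From Feb 27, 2004, 60 calendar days later is Apr 27, 2004.
Apr 27, 2004 (Tuesday) is already a business day.
Add 1 month to Apr 27, 2004: May 27, 2004.
May 27, 2004 falls on a Thursday, which is a business day, so no adjustment is needed.
So the filing is due May 27, 2004.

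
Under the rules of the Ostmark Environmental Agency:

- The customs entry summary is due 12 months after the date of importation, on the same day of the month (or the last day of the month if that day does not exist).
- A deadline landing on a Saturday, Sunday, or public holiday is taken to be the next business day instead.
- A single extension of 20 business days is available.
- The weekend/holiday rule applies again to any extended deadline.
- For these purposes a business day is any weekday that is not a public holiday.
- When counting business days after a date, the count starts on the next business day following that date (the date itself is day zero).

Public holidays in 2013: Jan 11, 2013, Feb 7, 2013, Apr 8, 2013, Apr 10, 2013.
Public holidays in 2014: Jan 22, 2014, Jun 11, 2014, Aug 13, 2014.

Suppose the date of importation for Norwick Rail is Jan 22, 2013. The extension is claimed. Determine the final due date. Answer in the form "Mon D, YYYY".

Feb 20, 2014

12 months from Jan 22, 2013 is Jan 22, 2014.
Because Jan 22, 2014 is a listed holiday, the deadline becomes Jan 23, 2014 (Thursday).
Applying the 20-business-day extension: 20 business days after Jan 23, 2014 is Feb 20, 2014.
Feb 20, 2014 is a Thursday and not a listed holiday, so it stands.
Final deadline: Feb 20, 2014.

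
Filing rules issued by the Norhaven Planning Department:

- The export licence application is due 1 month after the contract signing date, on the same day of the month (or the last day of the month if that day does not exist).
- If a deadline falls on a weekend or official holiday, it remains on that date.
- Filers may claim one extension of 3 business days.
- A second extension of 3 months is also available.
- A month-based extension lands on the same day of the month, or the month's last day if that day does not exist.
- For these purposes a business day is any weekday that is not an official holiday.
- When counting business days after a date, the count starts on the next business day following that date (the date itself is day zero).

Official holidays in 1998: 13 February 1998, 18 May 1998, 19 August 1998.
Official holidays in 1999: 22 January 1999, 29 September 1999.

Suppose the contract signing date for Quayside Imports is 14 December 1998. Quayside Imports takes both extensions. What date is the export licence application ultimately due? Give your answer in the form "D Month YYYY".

1 month after 14 December 1998, on the same day of the month, is 14 January 1999.
14 January 1999 is a Thursday; no weekend or holiday adjustment applies.
The 3-business-day extension runs from 14 January 1999 to 19 January 1999.
19 January 1999 is a Tuesday; no weekend or holiday adjustment applies.
Add 3 months to 19 January 1999: 19 April 1999.
19 April 1999 is a Monday; no weekend or holiday adjustment applies.
The final due date is 19 April 1999.

19 April 1999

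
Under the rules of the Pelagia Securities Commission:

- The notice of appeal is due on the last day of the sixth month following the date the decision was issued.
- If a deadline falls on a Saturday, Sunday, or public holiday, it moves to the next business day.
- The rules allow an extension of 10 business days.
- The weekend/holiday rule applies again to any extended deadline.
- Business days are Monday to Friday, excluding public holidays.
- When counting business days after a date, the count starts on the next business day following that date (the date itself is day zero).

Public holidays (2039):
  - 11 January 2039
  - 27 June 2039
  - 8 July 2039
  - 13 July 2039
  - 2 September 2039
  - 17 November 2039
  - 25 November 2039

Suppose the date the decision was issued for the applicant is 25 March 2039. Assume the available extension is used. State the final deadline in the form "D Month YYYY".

14 October 2039

The sixth month after 25 March 2039 is September 2039, whose last day is 30 September 2039.
Since 30 September 2039 is a Friday and not a holiday, the date is unchanged.
Applying the 10-business-day extension: 10 business days after 30 September 2039 is 14 October 2039.
14 October 2039 falls on a Friday, which is a business day, so no adjustment is needed.
Deadline: 14 October 2039.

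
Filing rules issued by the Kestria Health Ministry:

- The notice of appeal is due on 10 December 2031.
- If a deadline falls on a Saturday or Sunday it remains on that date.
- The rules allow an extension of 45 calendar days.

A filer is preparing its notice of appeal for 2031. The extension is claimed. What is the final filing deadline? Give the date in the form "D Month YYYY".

24 January 2032

The stated deadline is 10 December 2031.
No adjustment is made for weekends or holidays, so 10 December 2031 stands.
Add the 45 calendar-day extension to 10 December 2031: 24 January 2032.
24 January 2032 is a Saturday; no weekend or holiday adjustment applies.
The final due date is 24 January 2032.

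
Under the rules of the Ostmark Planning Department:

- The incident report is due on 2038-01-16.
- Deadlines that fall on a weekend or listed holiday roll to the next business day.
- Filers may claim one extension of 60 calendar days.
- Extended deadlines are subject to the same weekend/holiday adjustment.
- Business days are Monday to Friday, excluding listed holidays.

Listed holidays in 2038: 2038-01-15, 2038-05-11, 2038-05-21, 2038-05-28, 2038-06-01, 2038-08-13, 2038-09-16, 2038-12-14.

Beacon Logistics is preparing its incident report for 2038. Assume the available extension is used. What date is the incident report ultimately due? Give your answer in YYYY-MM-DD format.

The statutory due date is 2038-01-16.
2038-01-16 falls on a Saturday. Rolling to the next business day gives 2038-01-18, a Monday.
With the 60-day extension, 2038-01-18 becomes 2038-03-19.
2038-03-19 (Friday) is already a business day.
So the filing is due 2038-03-19.

2038-03-19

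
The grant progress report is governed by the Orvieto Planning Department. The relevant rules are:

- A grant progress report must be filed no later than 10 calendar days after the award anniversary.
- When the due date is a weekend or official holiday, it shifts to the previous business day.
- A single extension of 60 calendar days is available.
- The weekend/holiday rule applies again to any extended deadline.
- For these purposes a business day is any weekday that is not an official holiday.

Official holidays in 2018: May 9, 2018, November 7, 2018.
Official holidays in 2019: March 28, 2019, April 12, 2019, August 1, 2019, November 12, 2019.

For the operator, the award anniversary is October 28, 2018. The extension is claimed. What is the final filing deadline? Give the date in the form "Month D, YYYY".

From October 28, 2018, 10 calendar days later is November 7, 2018.
November 7, 2018 falls on a listed holiday. Rolling to the preceding business day gives November 6, 2018, a Tuesday.
Applying the 60-calendar-day extension: November 6, 2018 + 60 days = January 5, 2019.
Because January 5, 2019 is a Saturday, the deadline becomes January 4, 2019 (Friday).
So the filing is due January 4, 2019.

January 4, 2019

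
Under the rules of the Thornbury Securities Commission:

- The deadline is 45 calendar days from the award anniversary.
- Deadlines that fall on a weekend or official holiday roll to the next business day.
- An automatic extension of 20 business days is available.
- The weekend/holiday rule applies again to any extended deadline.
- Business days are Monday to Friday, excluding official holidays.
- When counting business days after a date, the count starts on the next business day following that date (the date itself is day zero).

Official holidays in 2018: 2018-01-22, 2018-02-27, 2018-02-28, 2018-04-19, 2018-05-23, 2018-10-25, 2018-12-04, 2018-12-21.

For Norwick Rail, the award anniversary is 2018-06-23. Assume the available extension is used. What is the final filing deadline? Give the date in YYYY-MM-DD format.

Trigger date 2018-06-23 + 45 calendar days = 2018-08-07.
2018-08-07 falls on a Tuesday, which is a business day, so no adjustment is needed.
The 20-business-day extension runs from 2018-08-07 to 2018-09-04.
2018-09-04 is a Tuesday and not a listed holiday, so it stands.
Final deadline: 2018-09-04.

2018-09-04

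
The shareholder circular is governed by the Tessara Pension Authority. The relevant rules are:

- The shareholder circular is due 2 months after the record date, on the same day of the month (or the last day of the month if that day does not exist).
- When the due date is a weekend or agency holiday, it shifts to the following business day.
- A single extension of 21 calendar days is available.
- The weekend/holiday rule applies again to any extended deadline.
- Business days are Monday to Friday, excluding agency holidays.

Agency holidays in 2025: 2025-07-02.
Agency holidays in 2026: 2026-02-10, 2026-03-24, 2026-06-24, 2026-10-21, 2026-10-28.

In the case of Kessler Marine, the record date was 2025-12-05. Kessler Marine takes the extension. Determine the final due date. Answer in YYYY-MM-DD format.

2 months from 2025-12-05 is 2026-02-05.
Since 2026-02-05 is a Thursday and not a holiday, the date is unchanged.
The 21-calendar-day extension moves the deadline from 2026-02-05 to 2026-02-26.
2026-02-26 is a Thursday and not a listed holiday, so it stands.
The final due date is 2026-02-26.

2026-02-26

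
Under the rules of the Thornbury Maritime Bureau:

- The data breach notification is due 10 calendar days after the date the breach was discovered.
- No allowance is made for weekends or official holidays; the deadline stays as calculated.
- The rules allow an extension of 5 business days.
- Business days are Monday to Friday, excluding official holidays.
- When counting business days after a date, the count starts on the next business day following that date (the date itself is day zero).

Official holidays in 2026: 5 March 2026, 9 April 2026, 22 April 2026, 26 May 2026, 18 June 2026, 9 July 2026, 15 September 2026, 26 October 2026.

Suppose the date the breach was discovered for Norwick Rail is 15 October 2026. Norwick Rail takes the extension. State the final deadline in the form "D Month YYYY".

Adding 10 calendar days to 15 October 2026 gives 25 October 2026.
25 October 2026 is a Sunday; no weekend or holiday adjustment applies.
Applying the 5-business-day extension: 5 business days after 25 October 2026 is 2 November 2026.
2 November 2026 is a Monday; no weekend or holiday adjustment applies.
The final due date is 2 November 2026.

2 November 2026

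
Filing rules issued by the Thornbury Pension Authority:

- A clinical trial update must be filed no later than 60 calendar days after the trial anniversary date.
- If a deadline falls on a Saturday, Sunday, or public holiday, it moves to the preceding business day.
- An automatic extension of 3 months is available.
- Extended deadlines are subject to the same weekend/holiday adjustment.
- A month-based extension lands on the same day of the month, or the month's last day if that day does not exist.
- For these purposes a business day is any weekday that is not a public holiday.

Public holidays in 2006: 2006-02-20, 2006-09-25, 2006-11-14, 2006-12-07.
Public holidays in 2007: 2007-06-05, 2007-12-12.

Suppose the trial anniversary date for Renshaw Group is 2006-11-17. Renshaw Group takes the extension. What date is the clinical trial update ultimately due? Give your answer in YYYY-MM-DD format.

60 calendar days after 2006-11-17 is 2007-01-16.
Since 2007-01-16 is a Tuesday and not a holiday, the date is unchanged.
Applying the 3 months extension: 3 months after 2007-01-16 is 2007-04-16.
Since 2007-04-16 is a Monday and not a holiday, the date is unchanged.
So the filing is due 2007-04-16.

2007-04-16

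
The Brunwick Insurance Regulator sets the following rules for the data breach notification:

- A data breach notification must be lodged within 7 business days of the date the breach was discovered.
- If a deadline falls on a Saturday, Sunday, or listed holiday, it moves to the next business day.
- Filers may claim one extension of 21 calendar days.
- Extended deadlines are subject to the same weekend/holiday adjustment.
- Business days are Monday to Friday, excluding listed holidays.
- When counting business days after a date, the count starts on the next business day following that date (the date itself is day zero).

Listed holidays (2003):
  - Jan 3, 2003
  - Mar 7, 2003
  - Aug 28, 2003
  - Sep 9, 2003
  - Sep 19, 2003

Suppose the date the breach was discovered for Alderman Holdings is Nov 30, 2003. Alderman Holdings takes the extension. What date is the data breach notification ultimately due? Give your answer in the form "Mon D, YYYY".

Dec 30, 2003

Starting the day after Nov 30, 2003 and counting 7 business days lands on Dec 9, 2003.
Dec 9, 2003 falls on a Tuesday, which is a business day, so no adjustment is needed.
Applying the 21-calendar-day extension: Dec 9, 2003 + 21 days = Dec 30, 2003.
Dec 30, 2003 (Tuesday) is already a business day.
The final due date is Dec 30, 2003.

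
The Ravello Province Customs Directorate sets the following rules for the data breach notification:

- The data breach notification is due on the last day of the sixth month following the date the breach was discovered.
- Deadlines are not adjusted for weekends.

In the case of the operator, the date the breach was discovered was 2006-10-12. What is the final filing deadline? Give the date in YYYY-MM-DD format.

6 months after 2006-10-12 falls in April 2007; the last day of that month is 2007-04-30.
No adjustment is made for weekends or holidays, so 2007-04-30 stands.
The final due date is 2007-04-30.

2007-04-30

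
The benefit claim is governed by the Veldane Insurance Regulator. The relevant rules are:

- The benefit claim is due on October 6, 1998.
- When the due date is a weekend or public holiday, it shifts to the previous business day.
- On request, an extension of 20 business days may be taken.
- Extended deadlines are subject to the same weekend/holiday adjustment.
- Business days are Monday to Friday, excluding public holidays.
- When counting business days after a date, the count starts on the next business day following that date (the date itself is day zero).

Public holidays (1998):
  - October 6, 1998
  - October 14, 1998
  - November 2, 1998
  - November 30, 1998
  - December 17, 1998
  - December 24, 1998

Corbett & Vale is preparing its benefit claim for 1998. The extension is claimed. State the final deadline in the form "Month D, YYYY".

Start from the fixed due date, October 6, 1998.
October 6, 1998 is a listed holiday; the preceding business day is October 5, 1998 (Monday).
Counting 20 further business days from October 5, 1998 reaches November 5, 1998.
Since November 5, 1998 is a Thursday and not a holiday, the date is unchanged.
Deadline: November 5, 1998.

November 5, 1998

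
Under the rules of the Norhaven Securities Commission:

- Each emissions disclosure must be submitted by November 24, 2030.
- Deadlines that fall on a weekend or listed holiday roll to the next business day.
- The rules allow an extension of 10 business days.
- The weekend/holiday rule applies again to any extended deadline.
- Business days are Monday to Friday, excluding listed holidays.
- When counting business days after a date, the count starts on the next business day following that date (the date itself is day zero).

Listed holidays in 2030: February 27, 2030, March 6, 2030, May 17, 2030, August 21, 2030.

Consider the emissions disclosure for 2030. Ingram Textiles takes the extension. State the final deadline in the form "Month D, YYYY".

The statutory due date is November 24, 2030.
November 24, 2030 is a Sunday; the next business day is November 25, 2030 (Monday).
Applying the 10-business-day extension: 10 business days after November 25, 2030 is December 9, 2030.
December 9, 2030 falls on a Monday, which is a business day, so no adjustment is needed.
Final deadline: December 9, 2030.

December 9, 2030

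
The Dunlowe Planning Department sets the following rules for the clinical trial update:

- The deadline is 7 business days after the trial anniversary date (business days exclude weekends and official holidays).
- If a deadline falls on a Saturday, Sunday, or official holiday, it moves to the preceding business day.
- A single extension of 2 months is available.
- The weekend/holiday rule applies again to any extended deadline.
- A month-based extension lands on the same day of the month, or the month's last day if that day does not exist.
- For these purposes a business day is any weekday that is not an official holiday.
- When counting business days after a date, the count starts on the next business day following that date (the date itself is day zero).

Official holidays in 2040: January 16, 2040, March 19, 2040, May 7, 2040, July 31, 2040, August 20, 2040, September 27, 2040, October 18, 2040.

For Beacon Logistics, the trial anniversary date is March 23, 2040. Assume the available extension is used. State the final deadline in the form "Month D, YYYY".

June 1, 2040

Starting the day after March 23, 2040 and counting 7 business days lands on April 3, 2040.
Since April 3, 2040 is a Tuesday and not a holiday, the date is unchanged.
Applying the 2 months extension: 2 months after April 3, 2040 is June 3, 2040.
June 3, 2040 is a Sunday; the preceding business day is June 1, 2040 (Friday).
Final deadline: June 1, 2040.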